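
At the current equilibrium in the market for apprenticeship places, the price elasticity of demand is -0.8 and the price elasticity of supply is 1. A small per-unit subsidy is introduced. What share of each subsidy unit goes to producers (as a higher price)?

For a small subsidy around the equilibrium, the benefit split depends on the relative slopes, which at a point are proportional to the elasticities.
Buyer share = εs/(εs + |εd|) = 1/(1 + 0.8) = 5/9; seller share = |εd|/(εs + |εd|) = 4/9.
So producers capture 4/9 of the subsidy.

Producer share = 4/9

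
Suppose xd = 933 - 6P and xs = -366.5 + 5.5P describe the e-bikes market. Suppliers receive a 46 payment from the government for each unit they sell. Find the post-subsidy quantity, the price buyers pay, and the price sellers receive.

Pre-subsidy: 933 - 6P = -366.5 + 5.5P gives P* = 113, x* = 255.
With the subsidy, sellers receive Ps = Pb + 46 for each unit, where Pb is the price buyers pay.
Supply in terms of Pb becomes xs = -366.5 + 5.5(Pb + 46) = -113.5 + 5.5Pb. Setting this equal to demand: 933 - 6Pb = -113.5 + 5.5Pb, so Pb = 91.
Sellers receive Ps = 91 + 46 = 137; x' = 933 − 6·91 = 387.

x' = 387; buyers pay 91; sellers receive 137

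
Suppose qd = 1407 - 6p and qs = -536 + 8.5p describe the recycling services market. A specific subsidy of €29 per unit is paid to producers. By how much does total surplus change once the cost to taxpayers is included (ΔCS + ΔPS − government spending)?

Net change in total surplus = -€1479

Pre-subsidy: 1407 - 6p = -536 + 8.5p gives p* = 134, q* = 603.
With the subsidy, sellers receive ps = pb + 29 for each unit, where pb is the price buyers pay.
Supply in terms of pb becomes qs = -536 + 8.5(pb + 29) = -289.5 + 8.5pb. Setting this equal to demand: 1407 - 6pb = -289.5 + 8.5pb, so pb = 117.
Sellers receive ps = 117 + 29 = 146; q' = 1407 − 6·117 = 705.
ΔCS = ½(603 + 705)(134 − 117) = 11118; ΔPS = ½(603 + 705)(146 − 134) = 7848.
Government spending = 29 × 705 = 20445.
Net change = 11118 + 7848 − 20445 = -1479. The loss equals the DWL triangle ½·29·102.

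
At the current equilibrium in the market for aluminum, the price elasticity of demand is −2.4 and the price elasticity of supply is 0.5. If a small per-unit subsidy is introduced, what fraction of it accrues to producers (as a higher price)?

Producer share = 24/29

For a small subsidy around the equilibrium, the benefit split depends on the relative slopes, which at a point are proportional to the elasticities.
Buyer share = εs/(εs + |εd|) = 0.5/(0.5 + 2.4) = 5/29; seller share = |εd|/(εs + |εd|) = 24/29.
So producers capture 24/29 of the subsidy.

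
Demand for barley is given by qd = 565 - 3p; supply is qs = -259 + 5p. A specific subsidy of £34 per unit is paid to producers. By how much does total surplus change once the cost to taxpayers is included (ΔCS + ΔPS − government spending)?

Pre-subsidy: 565 - 3p = -259 + 5p gives p* = 103, q* = 256.
With the subsidy, sellers receive ps = pb + 34 for each unit, where pb is the price buyers pay.
Supply in terms of pb becomes qs = -259 + 5(pb + 34) = -89 + 5pb. Setting this equal to demand: 565 - 3pb = -89 + 5pb, so pb = 81.75.
Sellers receive ps = 81.75 + 34 = 115.75; q' = 565 − 3·81.75 = 319.75.
ΔCS = ½(256 + 319.75)(103 − 81.75) = 6117.34375; ΔPS = ½(256 + 319.75)(115.75 − 103) = 3670.40625.
Government spending = 34 × 319.75 = 10871.5.
Net change = 6117.34375 + 3670.40625 − 10871.5 = -1083.75. The loss equals the DWL triangle ½·34·63.75.

Net change in total surplus = -£1083.75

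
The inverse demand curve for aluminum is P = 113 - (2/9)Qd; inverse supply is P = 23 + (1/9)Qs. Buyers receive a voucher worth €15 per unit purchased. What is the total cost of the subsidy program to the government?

Pre-subsidy: 113 - (2/9)Q = 23 + (1/9)Q gives Q* = 270 and P* = 53.
With the rebate, buyers effectively pay Pb = Ps − 15, where Ps is the price sellers receive.
On the curves, Pb = 113 - (2/9)Q and Ps = 23 + (1/9)Q; the wedge Ps − Pb = 15 gives 23 + (1/9)Q − (113 - (2/9)Q) = 15, so Q' = 315.
Then Pb = 113 − (2/9)·315 = 43 and Ps = 23 + (1/9)·315 = 58.
Government outlay = subsidy × quantity = 15 × 315 = 4725.

Government cost = €4725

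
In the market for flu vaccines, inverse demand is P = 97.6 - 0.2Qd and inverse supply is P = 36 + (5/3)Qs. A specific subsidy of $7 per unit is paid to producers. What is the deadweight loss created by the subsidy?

Pre-subsidy: 97.6 - 0.2Q = 36 + (5/3)Q gives Q* = 33 and P* = 91.
With the subsidy, sellers receive Ps = Pb + 7 for each unit, where Pb is the price buyers pay.
On the curves, Pb = 97.6 - 0.2Q and Ps = 36 + (5/3)Q; the wedge Ps − Pb = 7 gives 36 + (5/3)Q − (97.6 - 0.2Q) = 7, so Q' = 36.75.
Then Pb = 97.6 − 0.2·36.75 = 90.25 and Ps = 36 + (5/3)·36.75 = 97.25.
The subsidy expands output by 36.75 − 33 = 3.75 past the efficient level; on those units the gap between marginal cost and willingness to pay runs from 0 up to 7.
DWL = ½ × 7 × 3.75 = 13.125.

Deadweight loss = $13.125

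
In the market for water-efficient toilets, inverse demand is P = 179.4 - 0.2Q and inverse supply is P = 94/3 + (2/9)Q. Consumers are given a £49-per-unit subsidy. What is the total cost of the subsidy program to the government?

Government cost = 434532/19

Pre-subsidy: 179.4 - 0.2Q = 94/3 + (2/9)Q gives Q* = 6663/19 and P* = 2076/19.
With the rebate, buyers effectively pay Pb = Ps − 49, where Ps is the price sellers receive.
On the curves, Pb = 179.4 - 0.2Q and Ps = 94/3 + (2/9)Q; the wedge Ps − Pb = 49 gives 94/3 + (2/9)Q − (179.4 - 0.2Q) = 49, so Q' = 8868/19.
Then Pb = 179.4 − 0.2·(8868/19) = 1635/19 and Ps = 94/3 + (2/9)·(8868/19) = 2566/19.
Government outlay = subsidy × quantity = 49 × 8868/19 = 434532/19.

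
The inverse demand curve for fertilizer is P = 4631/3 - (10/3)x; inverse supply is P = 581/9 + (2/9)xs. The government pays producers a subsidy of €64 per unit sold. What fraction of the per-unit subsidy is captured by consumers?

Pre-subsidy: 4631/3 - (10/3)x = 581/9 + (2/9)x gives x* = 416 and P* = 157.
With the subsidy, sellers receive Ps = Pb + 64 for each unit, where Pb is the price buyers pay.
On the curves, Pb = 4631/3 - (10/3)x and Ps = 581/9 + (2/9)x; the wedge Ps − Pb = 64 gives 581/9 + (2/9)x − (4631/3 - (10/3)x) = 64, so x' = 434.
Then Pb = 4631/3 − (10/3)·434 = 97 and Ps = 581/9 + (2/9)·434 = 161.
Buyers' price falls by P* − Pb = 157 − 97 = 60; sellers' price rises by Ps − P* = 161 − 157 = 4.
So consumers capture 60/64 = 0.9375 of each unit of subsidy.

Consumer share = 0.9375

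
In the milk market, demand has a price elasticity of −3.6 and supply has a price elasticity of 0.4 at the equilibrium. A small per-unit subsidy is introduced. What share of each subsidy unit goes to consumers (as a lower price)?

For a small subsidy around the equilibrium, the benefit split depends on the relative slopes, which at a point are proportional to the elasticities.
Buyer share = εs/(εs + |εd|) = 0.4/(0.4 + 3.6) = 0.1; seller share = |εd|/(εs + |εd|) = 0.9.

Consumer share = 0.1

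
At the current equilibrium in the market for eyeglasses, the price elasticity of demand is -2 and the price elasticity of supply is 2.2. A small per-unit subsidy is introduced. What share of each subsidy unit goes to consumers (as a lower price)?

Consumer share = 11/21

For a small subsidy around the equilibrium, the benefit split depends on the relative slopes, which at a point are proportional to the elasticities.
Buyer share = εs/(εs + |εd|) = 2.2/(2.2 + 2) = 11/21; seller share = |εd|/(εs + |εd|) = 10/21.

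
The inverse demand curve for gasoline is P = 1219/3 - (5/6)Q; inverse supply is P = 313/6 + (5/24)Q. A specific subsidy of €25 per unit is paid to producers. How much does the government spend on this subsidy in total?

Government cost = €9100

Pre-subsidy: 1219/3 - (5/6)Q = 313/6 + (5/24)Q gives Q* = 340 and P* = 123.
With the subsidy, sellers receive Ps = Pb + 25 for each unit, where Pb is the price buyers pay.
On the curves, Pb = 1219/3 - (5/6)Q and Ps = 313/6 + (5/24)Q; the wedge Ps − Pb = 25 gives 313/6 + (5/24)Q − (1219/3 - (5/6)Q) = 25, so Q' = 364.
Then Pb = 1219/3 − (5/6)·364 = 103 and Ps = 313/6 + (5/24)·364 = 128.
Government outlay = subsidy × quantity = 25 × 364 = 9100.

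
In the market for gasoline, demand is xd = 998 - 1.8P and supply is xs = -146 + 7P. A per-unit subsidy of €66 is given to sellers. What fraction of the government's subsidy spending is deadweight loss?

DWL / government spending = 189/3434

Pre-subsidy: 998 - 1.8P = -146 + 7P gives P* = 130, x* = 764.
With the subsidy, sellers receive Ps = Pb + 66 for each unit, where Pb is the price buyers pay.
Supply in terms of Pb becomes xs = -146 + 7(Pb + 66) = 316 + 7Pb. Setting this equal to demand: 998 - 1.8Pb = 316 + 7Pb, so Pb = 77.5.
Sellers receive Ps = 77.5 + 66 = 143.5; x' = 998 − 1.8·77.5 = 858.5.
ΔCS = ½(764 + 858.5)(130 − 77.5) = 42590.625; ΔPS = ½(764 + 858.5)(143.5 − 130) = 10951.875.
Government spending = 66 × 858.5 = 56661.
DWL = ½ × 66 × (858.5 − 764) = 3118.5; fraction = 3118.5 / 56661 = 189/3434.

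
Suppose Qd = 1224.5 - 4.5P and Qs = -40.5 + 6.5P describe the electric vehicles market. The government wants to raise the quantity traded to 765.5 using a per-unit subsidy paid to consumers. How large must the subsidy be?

Required subsidy s = 22 per unit

At Q = 765.5, invert demand for the buyer price: Pb = (1224.5 − 765.5)/4.5 = 102; invert supply for the seller price: Ps = (765.5 − (-40.5))/6.5 = 124.
The subsidy must fill the gap: s = Ps − Pb = 124 − 102 = 22.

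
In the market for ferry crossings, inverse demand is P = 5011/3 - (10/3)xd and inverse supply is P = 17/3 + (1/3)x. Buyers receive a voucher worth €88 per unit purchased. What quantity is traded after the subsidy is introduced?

Pre-subsidy: 5011/3 - (10/3)x = 17/3 + (1/3)x gives x* = 454 and P* = 157.
With the rebate, buyers effectively pay Pb = Ps − 88, where Ps is the price sellers receive.
On the curves, Pb = 5011/3 - (10/3)x and Ps = 17/3 + (1/3)x; the wedge Ps − Pb = 88 gives 17/3 + (1/3)x − (5011/3 - (10/3)x) = 88, so x' = 478.
Then Pb = 5011/3 − (10/3)·478 = 77 and Ps = 17/3 + (1/3)·478 = 165.

x' = 478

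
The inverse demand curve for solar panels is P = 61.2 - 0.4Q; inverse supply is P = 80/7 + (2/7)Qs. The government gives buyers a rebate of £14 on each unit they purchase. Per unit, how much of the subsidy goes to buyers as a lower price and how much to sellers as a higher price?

Buyers gain 49/6 per unit; sellers gain 35/6 per unit

Pre-subsidy: 61.2 - 0.4Q = 80/7 + (2/7)Q gives Q* = 871/12 and P* = 193/6.
With the rebate, buyers effectively pay Pb = Ps − 14, where Ps is the price sellers receive.
On the curves, Pb = 61.2 - 0.4Q and Ps = 80/7 + (2/7)Q; the wedge Ps − Pb = 14 gives 80/7 + (2/7)Q − (61.2 - 0.4Q) = 14, so Q' = 93.
Then Pb = 61.2 − 0.4·93 = 24 and Ps = 80/7 + (2/7)·93 = 38.
Buyers' price falls by P* − Pb = 193/6 − 24 = 49/6; sellers' price rises by Ps − P* = 38 − 193/6 = 35/6.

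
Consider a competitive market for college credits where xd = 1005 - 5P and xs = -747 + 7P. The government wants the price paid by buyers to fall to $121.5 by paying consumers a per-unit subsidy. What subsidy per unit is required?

At a buyer price of 121.5, quantity demanded is 1005 − 5·121.5 = 397.5.
Sellers supply 397.5 only when they receive Ps with -747 + 7·Ps = 397.5, i.e. Ps = 163.5.
s = Ps − Pb = 163.5 − 121.5 = 42.

Required subsidy s = $42 per unit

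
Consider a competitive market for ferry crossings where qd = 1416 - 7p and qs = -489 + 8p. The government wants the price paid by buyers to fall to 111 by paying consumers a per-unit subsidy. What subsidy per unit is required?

Required subsidy s = 30 per unit

At a buyer price of 111, quantity demanded is 1416 − 7·111 = 639.
Sellers supply 639 only when they receive ps with -489 + 8·ps = 639, i.e. ps = 141.
s = ps − pb = 141 − 111 = 30.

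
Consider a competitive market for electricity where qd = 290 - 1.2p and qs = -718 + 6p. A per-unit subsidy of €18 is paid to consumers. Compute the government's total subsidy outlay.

Pre-subsidy: 290 - 1.2p = -718 + 6p gives p* = 140, q* = 122.
With the rebate, buyers effectively pay pb = ps − 18, where ps is the price sellers receive.
Demand in terms of ps becomes qd = 290 − 1.2(ps − 18) = 311.6 - 1.2ps. Setting this equal to supply: 311.6 - 1.2ps = -718 + 6ps, so ps = 143.
Buyers pay pb = 143 − 18 = 125; q' = -718 + 6·143 = 140.
Government outlay = subsidy × quantity = 18 × 140 = 2520.

Government cost = €2520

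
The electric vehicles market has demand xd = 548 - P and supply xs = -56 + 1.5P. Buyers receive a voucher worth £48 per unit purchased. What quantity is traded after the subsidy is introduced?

Pre-subsidy: 548 - P = -56 + 1.5P gives P* = 241.6, x* = 306.4.
With the rebate, buyers effectively pay Pb = Ps − 48, where Ps is the price sellers receive.
Demand in terms of Ps becomes xd = 548 − 1(Ps − 48) = 596 - Ps. Setting this equal to supply: 596 - Ps = -56 + 1.5Ps, so Ps = 260.8.
Buyers pay Pb = 260.8 − 48 = 212.8; x' = -56 + 1.5·260.8 = 335.2.

x' = 335.2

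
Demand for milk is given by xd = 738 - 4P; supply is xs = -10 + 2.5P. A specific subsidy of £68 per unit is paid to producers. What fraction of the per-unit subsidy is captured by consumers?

Pre-subsidy: 738 - 4P = -10 + 2.5P gives P* = 1496/13, x* = 3610/13.
With the subsidy, sellers receive Ps = Pb + 68 for each unit, where Pb is the price buyers pay.
Supply in terms of Pb becomes xs = -10 + 2.5(Pb + 68) = 160 + 2.5Pb. Setting this equal to demand: 738 - 4Pb = 160 + 2.5Pb, so Pb = 1156/13.
Sellers receive Ps = 1156/13 + 68 = 2040/13; x' = 738 − 4·(1156/13) = 4970/13.
Buyers' price falls by P* − Pb = 1496/13 − 1156/13 = 340/13; sellers' price rises by Ps − P* = 2040/13 − 1496/13 = 544/13.
So consumers capture (340/13)/68 = 5/13 of each unit of subsidy.

Consumer share = 5/13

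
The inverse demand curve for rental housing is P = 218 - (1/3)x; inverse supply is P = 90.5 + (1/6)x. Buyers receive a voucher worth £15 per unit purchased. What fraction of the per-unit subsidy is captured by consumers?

Pre-subsidy: 218 - (1/3)x = 90.5 + (1/6)x gives x* = 255 and P* = 133.
With the rebate, buyers effectively pay Pb = Ps − 15, where Ps is the price sellers receive.
On the curves, Pb = 218 - (1/3)x and Ps = 90.5 + (1/6)x; the wedge Ps − Pb = 15 gives 90.5 + (1/6)x − (218 - (1/3)x) = 15, so x' = 285.
Then Pb = 218 − (1/3)·285 = 123 and Ps = 90.5 + (1/6)·285 = 138.
Buyers' price falls by P* − Pb = 133 − 123 = 10; sellers' price rises by Ps − P* = 138 − 133 = 5.
So consumers capture 10/15 = 2/3 of each unit of subsidy.

Consumer share = 2/3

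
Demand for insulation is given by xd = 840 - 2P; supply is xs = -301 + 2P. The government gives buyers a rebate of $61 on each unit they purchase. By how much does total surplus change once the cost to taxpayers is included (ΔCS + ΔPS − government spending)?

Net change in total surplus = -$1860.5

Pre-subsidy: 840 - 2P = -301 + 2P gives P* = 285.25, x* = 269.5.
With the rebate, buyers effectively pay Pb = Ps − 61, where Ps is the price sellers receive.
Demand in terms of Ps becomes xd = 840 − 2(Ps − 61) = 962 - 2Ps. Setting this equal to supply: 962 - 2Ps = -301 + 2Ps, so Ps = 315.75.
Buyers pay Pb = 315.75 − 61 = 254.75; x' = -301 + 2·315.75 = 330.5.
ΔCS = ½(269.5 + 330.5)(285.25 − 254.75) = 9150; ΔPS = ½(269.5 + 330.5)(315.75 − 285.25) = 9150.
Government spending = 61 × 330.5 = 20160.5.
Net change = 9150 + 9150 − 20160.5 = -1860.5. The loss equals the DWL triangle ½·61·61.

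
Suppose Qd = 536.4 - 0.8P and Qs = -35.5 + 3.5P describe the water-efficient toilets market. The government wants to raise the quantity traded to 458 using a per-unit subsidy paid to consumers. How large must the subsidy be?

At Q = 458, invert demand for the buyer price: Pb = (536.4 − 458)/0.8 = 98; invert supply for the seller price: Ps = (458 − (-35.5))/3.5 = 141.
The subsidy must fill the gap: s = Ps − Pb = 141 − 98 = 43.

Required subsidy s = 43 per unit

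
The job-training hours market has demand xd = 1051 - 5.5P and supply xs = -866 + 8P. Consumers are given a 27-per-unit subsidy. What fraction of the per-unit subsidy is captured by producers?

Pre-subsidy: 1051 - 5.5P = -866 + 8P gives P* = 142, x* = 270.
With the rebate, buyers effectively pay Pb = Ps − 27, where Ps is the price sellers receive.
Demand in terms of Ps becomes xd = 1051 − 5.5(Ps − 27) = 1199.5 - 5.5Ps. Setting this equal to supply: 1199.5 - 5.5Ps = -866 + 8Ps, so Ps = 153.
Buyers pay Pb = 153 − 27 = 126; x' = -866 + 8·153 = 358.
Buyers' price falls by P* − Pb = 142 − 126 = 16; sellers' price rises by Ps − P* = 153 − 142 = 11.
So producers capture 11/27 = 11/27 of each unit of subsidy.

Producer share = 11/27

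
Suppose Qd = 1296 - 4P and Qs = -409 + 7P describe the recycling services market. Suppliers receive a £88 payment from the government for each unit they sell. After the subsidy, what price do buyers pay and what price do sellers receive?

Pre-subsidy: 1296 - 4P = -409 + 7P gives P* = 155, Q* = 676.
With the subsidy, sellers receive Ps = Pb + 88 for each unit, where Pb is the price buyers pay.
Supply in terms of Pb becomes Qs = -409 + 7(Pb + 88) = 207 + 7Pb. Setting this equal to demand: 1296 - 4Pb = 207 + 7Pb, so Pb = 99.
Sellers receive Ps = 99 + 88 = 187; Q' = 1296 − 4·99 = 900.

Buyers pay £99; sellers receive £187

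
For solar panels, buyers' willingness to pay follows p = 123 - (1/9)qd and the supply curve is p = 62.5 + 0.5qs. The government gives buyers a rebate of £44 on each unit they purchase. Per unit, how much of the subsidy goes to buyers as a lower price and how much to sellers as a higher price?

Pre-subsidy: 123 - (1/9)q = 62.5 + 0.5q gives q* = 99 and p* = 112.
With the rebate, buyers effectively pay pb = ps − 44, where ps is the price sellers receive.
On the curves, pb = 123 - (1/9)q and ps = 62.5 + 0.5q; the wedge ps − pb = 44 gives 62.5 + 0.5q − (123 - (1/9)q) = 44, so q' = 171.
Then pb = 123 − (1/9)·171 = 104 and ps = 62.5 + 0.5·171 = 148.
Buyers' price falls by p* − pb = 112 − 104 = 8; sellers' price rises by ps − p* = 148 − 112 = 36.

Buyers gain £8 per unit; sellers gain £36 per unit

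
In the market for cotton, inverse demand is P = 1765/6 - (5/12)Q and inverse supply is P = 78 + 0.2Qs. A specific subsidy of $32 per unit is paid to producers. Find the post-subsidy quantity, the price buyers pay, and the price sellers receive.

Q' = 14890/37; buyers pay 4680/37; sellers receive 5864/37

Pre-subsidy: 1765/6 - (5/12)Q = 78 + 0.2Q gives Q* = 12970/37 and P* = 5480/37.
With the subsidy, sellers receive Ps = Pb + 32 for each unit, where Pb is the price buyers pay.
On the curves, Pb = 1765/6 - (5/12)Q and Ps = 78 + 0.2Q; the wedge Ps − Pb = 32 gives 78 + 0.2Q − (1765/6 - (5/12)Q) = 32, so Q' = 14890/37.
Then Pb = 1765/6 − (5/12)·(14890/37) = 4680/37 and Ps = 78 + 0.2·(14890/37) = 5864/37.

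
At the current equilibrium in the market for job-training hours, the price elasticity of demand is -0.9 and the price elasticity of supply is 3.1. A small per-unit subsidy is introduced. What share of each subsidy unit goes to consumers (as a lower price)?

For a small subsidy around the equilibrium, the benefit split depends on the relative slopes, which at a point are proportional to the elasticities.
Buyer share = εs/(εs + |εd|) = 3.1/(3.1 + 0.9) = 0.775; seller share = |εd|/(εs + |εd|) = 0.225.

Consumer share = 0.775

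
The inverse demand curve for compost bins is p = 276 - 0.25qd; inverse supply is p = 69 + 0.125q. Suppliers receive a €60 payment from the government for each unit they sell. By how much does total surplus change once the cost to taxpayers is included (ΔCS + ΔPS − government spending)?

Pre-subsidy: 276 - 0.25q = 69 + 0.125q gives q* = 552 and p* = 138.
With the subsidy, sellers receive ps = pb + 60 for each unit, where pb is the price buyers pay.
On the curves, pb = 276 - 0.25q and ps = 69 + 0.125q; the wedge ps − pb = 60 gives 69 + 0.125q − (276 - 0.25q) = 60, so q' = 712.
Then pb = 276 − 0.25·712 = 98 and ps = 69 + 0.125·712 = 158.
ΔCS = ½(552 + 712)(138 − 98) = 25280; ΔPS = ½(552 + 712)(158 − 138) = 12640.
Government spending = 60 × 712 = 42720.
Net change = 25280 + 12640 − 42720 = -4800. The loss equals the DWL triangle ½·60·160.

Net change in total surplus = -€4800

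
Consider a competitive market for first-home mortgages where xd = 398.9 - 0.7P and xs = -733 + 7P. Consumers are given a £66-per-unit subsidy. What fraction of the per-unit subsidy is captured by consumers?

Pre-subsidy: 398.9 - 0.7P = -733 + 7P gives P* = 147, x* = 296.
With the rebate, buyers effectively pay Pb = Ps − 66, where Ps is the price sellers receive.
Demand in terms of Ps becomes xd = 398.9 − 0.7(Ps − 66) = 445.1 - 0.7Ps. Setting this equal to supply: 445.1 - 0.7Ps = -733 + 7Ps, so Ps = 153.
Buyers pay Pb = 153 − 66 = 87; x' = -733 + 7·153 = 338.
Buyers' price falls by P* − Pb = 147 − 87 = 60; sellers' price rises by Ps − P* = 153 − 147 = 6.
So consumers capture 60/66 = 10/11 of each unit of subsidy.

Consumer share = 10/11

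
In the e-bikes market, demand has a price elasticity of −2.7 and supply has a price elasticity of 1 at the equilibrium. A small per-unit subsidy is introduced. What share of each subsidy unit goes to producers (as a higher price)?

For a small subsidy around the equilibrium, the benefit split depends on the relative slopes, which at a point are proportional to the elasticities.
Buyer share = εs/(εs + |εd|) = 1/(1 + 2.7) = 10/37; seller share = |εd|/(εs + |εd|) = 27/37.
So producers capture 27/37 of the subsidy.

Producer share = 27/37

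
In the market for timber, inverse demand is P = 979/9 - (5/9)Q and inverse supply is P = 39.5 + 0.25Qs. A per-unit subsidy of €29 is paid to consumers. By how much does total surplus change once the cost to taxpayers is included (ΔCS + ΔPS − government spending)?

Pre-subsidy: 979/9 - (5/9)Q = 39.5 + 0.25Q gives Q* = 86 and P* = 61.
With the rebate, buyers effectively pay Pb = Ps − 29, where Ps is the price sellers receive.
On the curves, Pb = 979/9 - (5/9)Q and Ps = 39.5 + 0.25Q; the wedge Ps − Pb = 29 gives 39.5 + 0.25Q − (979/9 - (5/9)Q) = 29, so Q' = 122.
Then Pb = 979/9 − (5/9)·122 = 41 and Ps = 39.5 + 0.25·122 = 70.
ΔCS = ½(86 + 122)(61 − 41) = 2080; ΔPS = ½(86 + 122)(70 − 61) = 936.
Government spending = 29 × 122 = 3538.
Net change = 2080 + 936 − 3538 = -522. The loss equals the DWL triangle ½·29·36.

Net change in total surplus = -€522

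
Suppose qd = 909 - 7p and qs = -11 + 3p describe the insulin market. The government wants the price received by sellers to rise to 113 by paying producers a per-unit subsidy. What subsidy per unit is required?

At a seller price of 113, quantity supplied is -11 + 3·113 = 328.
Buyers absorb 328 only when they pay pb with 909 − 7·pb = 328, i.e. pb = 83.
s = ps − pb = 113 − 83 = 30.

Required subsidy s = 30 per unit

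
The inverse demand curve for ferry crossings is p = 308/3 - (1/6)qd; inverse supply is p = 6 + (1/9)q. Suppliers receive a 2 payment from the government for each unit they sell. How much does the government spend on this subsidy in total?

Government cost = 710.4

Pre-subsidy: 308/3 - (1/6)q = 6 + (1/9)q gives q* = 348 and p* = 134/3.
With the subsidy, sellers receive ps = pb + 2 for each unit, where pb is the price buyers pay.
On the curves, pb = 308/3 - (1/6)q and ps = 6 + (1/9)q; the wedge ps − pb = 2 gives 6 + (1/9)q − (308/3 - (1/6)q) = 2, so q' = 355.2.
Then pb = 308/3 − (1/6)·355.2 = 652/15 and ps = 6 + (1/9)·355.2 = 682/15.
Government outlay = subsidy × quantity = 2 × 355.2 = 710.4.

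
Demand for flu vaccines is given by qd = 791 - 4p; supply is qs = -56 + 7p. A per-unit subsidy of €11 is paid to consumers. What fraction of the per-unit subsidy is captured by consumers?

Consumer share = 7/11

Pre-subsidy: 791 - 4p = -56 + 7p gives p* = 77, q* = 483.
With the rebate, buyers effectively pay pb = ps − 11, where ps is the price sellers receive.
Demand in terms of ps becomes qd = 791 − 4(ps − 11) = 835 - 4ps. Setting this equal to supply: 835 - 4ps = -56 + 7ps, so ps = 81.
Buyers pay pb = 81 − 11 = 70; q' = -56 + 7·81 = 511.
Buyers' price falls by p* − pb = 77 − 70 = 7; sellers' price rises by ps − p* = 81 − 77 = 4.
So consumers capture 7/11 = 7/11 of each unit of subsidy.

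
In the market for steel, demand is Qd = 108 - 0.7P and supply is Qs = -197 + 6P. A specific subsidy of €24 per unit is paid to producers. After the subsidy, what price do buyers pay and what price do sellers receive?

Buyers pay 1610/67; sellers receive 3218/67

Pre-subsidy: 108 - 0.7P = -197 + 6P gives P* = 3050/67, Q* = 5101/67.
With the subsidy, sellers receive Ps = Pb + 24 for each unit, where Pb is the price buyers pay.
Supply in terms of Pb becomes Qs = -197 + 6(Pb + 24) = -53 + 6Pb. Setting this equal to demand: 108 - 0.7Pb = -53 + 6Pb, so Pb = 1610/67.
Sellers receive Ps = 1610/67 + 24 = 3218/67; Q' = 108 − 0.7·(1610/67) = 6109/67.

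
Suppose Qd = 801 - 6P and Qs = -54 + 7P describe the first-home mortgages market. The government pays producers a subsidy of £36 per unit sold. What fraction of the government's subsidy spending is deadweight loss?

Pre-subsidy: 801 - 6P = -54 + 7P gives P* = 855/13, Q* = 5283/13.
With the subsidy, sellers receive Ps = Pb + 36 for each unit, where Pb is the price buyers pay.
Supply in terms of Pb becomes Qs = -54 + 7(Pb + 36) = 198 + 7Pb. Setting this equal to demand: 801 - 6Pb = 198 + 7Pb, so Pb = 603/13.
Sellers receive Ps = 603/13 + 36 = 1071/13; Q' = 801 − 6·(603/13) = 6795/13.
ΔCS = ½(5283/13 + 6795/13)(855/13 − 603/13) = 1521828/169; ΔPS = ½(5283/13 + 6795/13)(1071/13 − 855/13) = 1304424/169.
Government spending = 36 × 6795/13 = 244620/13.
DWL = ½ × 36 × (6795/13 − 5283/13) = 27216/13; fraction = (27216/13) / (244620/13) = 84/755.

DWL / government spending = 84/755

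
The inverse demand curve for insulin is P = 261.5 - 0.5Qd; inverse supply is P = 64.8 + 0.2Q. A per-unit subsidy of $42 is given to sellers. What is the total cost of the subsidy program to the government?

Pre-subsidy: 261.5 - 0.5Q = 64.8 + 0.2Q gives Q* = 281 and P* = 121.
With the subsidy, sellers receive Ps = Pb + 42 for each unit, where Pb is the price buyers pay.
On the curves, Pb = 261.5 - 0.5Q and Ps = 64.8 + 0.2Q; the wedge Ps − Pb = 42 gives 64.8 + 0.2Q − (261.5 - 0.5Q) = 42, so Q' = 341.
Then Pb = 261.5 − 0.5·341 = 91 and Ps = 64.8 + 0.2·341 = 133.
Government outlay = subsidy × quantity = 42 × 341 = 14322.

Government cost = $14322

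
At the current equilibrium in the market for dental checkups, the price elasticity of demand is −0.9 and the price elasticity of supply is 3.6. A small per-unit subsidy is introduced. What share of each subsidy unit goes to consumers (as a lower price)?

For a small subsidy around the equilibrium, the benefit split depends on the relative slopes, which at a point are proportional to the elasticities.
Buyer share = εs/(εs + |εd|) = 3.6/(3.6 + 0.9) = 0.8; seller share = |εd|/(εs + |εd|) = 0.2.

Consumer share = 0.8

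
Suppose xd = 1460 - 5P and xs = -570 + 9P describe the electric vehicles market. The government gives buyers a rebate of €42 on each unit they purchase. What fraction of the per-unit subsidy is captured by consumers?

Consumer share = 9/14

Pre-subsidy: 1460 - 5P = -570 + 9P gives P* = 145, x* = 735.
With the rebate, buyers effectively pay Pb = Ps − 42, where Ps is the price sellers receive.
Demand in terms of Ps becomes xd = 1460 − 5(Ps − 42) = 1670 - 5Ps. Setting this equal to supply: 1670 - 5Ps = -570 + 9Ps, so Ps = 160.
Buyers pay Pb = 160 − 42 = 118; x' = -570 + 9·160 = 870.
Buyers' price falls by P* − Pb = 145 − 118 = 27; sellers' price rises by Ps − P* = 160 − 145 = 15.
So consumers capture 27/42 = 9/14 of each unit of subsidy.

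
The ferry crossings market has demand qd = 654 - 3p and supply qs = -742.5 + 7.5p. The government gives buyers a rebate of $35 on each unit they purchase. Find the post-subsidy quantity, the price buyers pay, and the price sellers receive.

q' = 330; buyers pay $108; sellers receive $143

Pre-subsidy: 654 - 3p = -742.5 + 7.5p gives p* = 133, q* = 255.
With the rebate, buyers effectively pay pb = ps − 35, where ps is the price sellers receive.
Demand in terms of ps becomes qd = 654 − 3(ps − 35) = 759 - 3ps. Setting this equal to supply: 759 - 3ps = -742.5 + 7.5ps, so ps = 143.
Buyers pay pb = 143 − 35 = 108; q' = -742.5 + 7.5·143 = 330.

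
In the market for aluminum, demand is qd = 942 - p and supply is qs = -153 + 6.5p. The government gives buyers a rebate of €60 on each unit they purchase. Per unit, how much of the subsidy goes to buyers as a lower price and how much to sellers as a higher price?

Buyers gain €52 per unit; sellers gain €8 per unit

Pre-subsidy: 942 - p = -153 + 6.5p gives p* = 146, q* = 796.
With the rebate, buyers effectively pay pb = ps − 60, where ps is the price sellers receive.
Demand in terms of ps becomes qd = 942 − 1(ps − 60) = 1002 - ps. Setting this equal to supply: 1002 - ps = -153 + 6.5ps, so ps = 154.
Buyers pay pb = 154 − 60 = 94; q' = -153 + 6.5·154 = 848.
Buyers' price falls by p* − pb = 146 − 94 = 52; sellers' price rises by ps − p* = 154 − 146 = 8.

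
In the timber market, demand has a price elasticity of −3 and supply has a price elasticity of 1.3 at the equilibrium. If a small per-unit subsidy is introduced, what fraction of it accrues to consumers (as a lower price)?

For a small subsidy around the equilibrium, the benefit split depends on the relative slopes, which at a point are proportional to the elasticities.
Buyer share = εs/(εs + |εd|) = 1.3/(1.3 + 3) = 13/43; seller share = |εd|/(εs + |εd|) = 30/43.

Consumer share = 13/43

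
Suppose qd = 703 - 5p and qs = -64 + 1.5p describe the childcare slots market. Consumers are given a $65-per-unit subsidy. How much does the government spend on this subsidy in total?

Government cost = $12220

Pre-subsidy: 703 - 5p = -64 + 1.5p gives p* = 118, q* = 113.
With the rebate, buyers effectively pay pb = ps − 65, where ps is the price sellers receive.
Demand in terms of ps becomes qd = 703 − 5(ps − 65) = 1028 - 5ps. Setting this equal to supply: 1028 - 5ps = -64 + 1.5ps, so ps = 168.
Buyers pay pb = 168 − 65 = 103; q' = -64 + 1.5·168 = 188.
Government outlay = subsidy × quantity = 65 × 188 = 12220.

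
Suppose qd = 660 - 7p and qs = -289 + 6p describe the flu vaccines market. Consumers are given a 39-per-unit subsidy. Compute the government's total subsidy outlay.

Government cost = 10725

Pre-subsidy: 660 - 7p = -289 + 6p gives p* = 73, q* = 149.
With the rebate, buyers effectively pay pb = ps − 39, where ps is the price sellers receive.
Demand in terms of ps becomes qd = 660 − 7(ps − 39) = 933 - 7ps. Setting this equal to supply: 933 - 7ps = -289 + 6ps, so ps = 94.
Buyers pay pb = 94 − 39 = 55; q' = -289 + 6·94 = 275.
Government outlay = subsidy × quantity = 39 × 275 = 10725.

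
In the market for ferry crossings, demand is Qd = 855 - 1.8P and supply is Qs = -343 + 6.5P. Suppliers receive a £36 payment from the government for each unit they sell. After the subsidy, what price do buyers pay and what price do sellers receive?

Buyers pay 9640/83; sellers receive 12628/83

Pre-subsidy: 855 - 1.8P = -343 + 6.5P gives P* = 11980/83, Q* = 49401/83.
With the subsidy, sellers receive Ps = Pb + 36 for each unit, where Pb is the price buyers pay.
Supply in terms of Pb becomes Qs = -343 + 6.5(Pb + 36) = -109 + 6.5Pb. Setting this equal to demand: 855 - 1.8Pb = -109 + 6.5Pb, so Pb = 9640/83.
Sellers receive Ps = 9640/83 + 36 = 12628/83; Q' = 855 − 1.8·(9640/83) = 53613/83.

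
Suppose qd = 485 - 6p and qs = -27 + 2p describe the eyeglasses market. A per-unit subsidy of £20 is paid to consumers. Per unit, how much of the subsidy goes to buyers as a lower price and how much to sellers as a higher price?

Buyers gain £5 per unit; sellers gain £15 per unit

Pre-subsidy: 485 - 6p = -27 + 2p gives p* = 64, q* = 101.
With the rebate, buyers effectively pay pb = ps − 20, where ps is the price sellers receive.
Demand in terms of ps becomes qd = 485 − 6(ps − 20) = 605 - 6ps. Setting this equal to supply: 605 - 6ps = -27 + 2ps, so ps = 79.
Buyers pay pb = 79 − 20 = 59; q' = -27 + 2·79 = 131.
Buyers' price falls by p* − pb = 64 − 59 = 5; sellers' price rises by ps − p* = 79 − 64 = 15.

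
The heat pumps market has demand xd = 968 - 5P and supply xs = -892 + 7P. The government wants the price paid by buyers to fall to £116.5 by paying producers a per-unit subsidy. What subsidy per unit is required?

Required subsidy s = £66 per unit

At a buyer price of 116.5, quantity demanded is 968 − 5·116.5 = 385.5.
Sellers supply 385.5 only when they receive Ps with -892 + 7·Ps = 385.5, i.e. Ps = 182.5.
s = Ps − Pb = 182.5 − 116.5 = 66.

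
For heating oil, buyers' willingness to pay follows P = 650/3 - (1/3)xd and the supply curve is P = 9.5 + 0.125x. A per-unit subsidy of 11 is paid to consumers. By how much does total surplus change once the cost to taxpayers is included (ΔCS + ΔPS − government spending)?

Pre-subsidy: 650/3 - (1/3)x = 9.5 + 0.125x gives x* = 452 and P* = 66.
With the rebate, buyers effectively pay Pb = Ps − 11, where Ps is the price sellers receive.
On the curves, Pb = 650/3 - (1/3)x and Ps = 9.5 + 0.125x; the wedge Ps − Pb = 11 gives 9.5 + 0.125x − (650/3 - (1/3)x) = 11, so x' = 476.
Then Pb = 650/3 − (1/3)·476 = 58 and Ps = 9.5 + 0.125·476 = 69.
ΔCS = ½(452 + 476)(66 − 58) = 3712; ΔPS = ½(452 + 476)(69 − 66) = 1392.
Government spending = 11 × 476 = 5236.
Net change = 3712 + 1392 − 5236 = -132. The loss equals the DWL triangle ½·11·24.

Net change in total surplus = -132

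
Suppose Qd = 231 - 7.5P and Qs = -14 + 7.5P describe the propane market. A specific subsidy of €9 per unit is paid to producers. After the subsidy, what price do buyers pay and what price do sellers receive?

Pre-subsidy: 231 - 7.5P = -14 + 7.5P gives P* = 49/3, Q* = 108.5.
With the subsidy, sellers receive Ps = Pb + 9 for each unit, where Pb is the price buyers pay.
Supply in terms of Pb becomes Qs = -14 + 7.5(Pb + 9) = 53.5 + 7.5Pb. Setting this equal to demand: 231 - 7.5Pb = 53.5 + 7.5Pb, so Pb = 71/6.
Sellers receive Ps = 71/6 + 9 = 125/6; Q' = 231 − 7.5·(71/6) = 142.25.

Buyers pay 71/6; sellers receive 125/6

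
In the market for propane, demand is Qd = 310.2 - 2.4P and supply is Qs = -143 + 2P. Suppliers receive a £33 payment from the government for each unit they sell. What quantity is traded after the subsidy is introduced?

Pre-subsidy: 310.2 - 2.4P = -143 + 2P gives P* = 103, Q* = 63.
With the subsidy, sellers receive Ps = Pb + 33 for each unit, where Pb is the price buyers pay.
Supply in terms of Pb becomes Qs = -143 + 2(Pb + 33) = -77 + 2Pb. Setting this equal to demand: 310.2 - 2.4Pb = -77 + 2Pb, so Pb = 88.
Sellers receive Ps = 88 + 33 = 121; Q' = 310.2 − 2.4·88 = 99.

Q' = 99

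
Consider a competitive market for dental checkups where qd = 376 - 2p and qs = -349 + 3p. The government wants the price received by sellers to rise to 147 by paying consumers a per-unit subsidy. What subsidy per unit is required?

At a seller price of 147, quantity supplied is -349 + 3·147 = 92.
Buyers absorb 92 only when they pay pb with 376 − 2·pb = 92, i.e. pb = 142.
s = ps − pb = 147 − 142 = 5.

Required subsidy s = 5 per unit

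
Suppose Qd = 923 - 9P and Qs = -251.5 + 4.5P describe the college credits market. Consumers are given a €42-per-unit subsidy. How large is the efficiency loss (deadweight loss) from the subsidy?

Pre-subsidy: 923 - 9P = -251.5 + 4.5P gives P* = 87, Q* = 140.
With the rebate, buyers effectively pay Pb = Ps − 42, where Ps is the price sellers receive.
Demand in terms of Ps becomes Qd = 923 − 9(Ps − 42) = 1301 - 9Ps. Setting this equal to supply: 1301 - 9Ps = -251.5 + 4.5Ps, so Ps = 115.
Buyers pay Pb = 115 − 42 = 73; Q' = -251.5 + 4.5·115 = 266.
The subsidy expands output by 266 − 140 = 126 past the efficient level; on those units the gap between marginal cost and willingness to pay runs from 0 up to 42.
DWL = ½ × 42 × 126 = 2646.

Deadweight loss = €2646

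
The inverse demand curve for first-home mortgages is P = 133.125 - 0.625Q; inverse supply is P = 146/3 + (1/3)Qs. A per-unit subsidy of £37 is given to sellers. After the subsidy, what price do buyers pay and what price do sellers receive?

Buyers pay 1240/23; sellers receive 2091/23

Pre-subsidy: 133.125 - 0.625Q = 146/3 + (1/3)Q gives Q* = 2027/23 and P* = 1795/23.
With the subsidy, sellers receive Ps = Pb + 37 for each unit, where Pb is the price buyers pay.
On the curves, Pb = 133.125 - 0.625Q and Ps = 146/3 + (1/3)Q; the wedge Ps − Pb = 37 gives 146/3 + (1/3)Q − (133.125 - 0.625Q) = 37, so Q' = 2915/23.
Then Pb = 133.125 − 0.625·(2915/23) = 1240/23 and Ps = 146/3 + (1/3)·(2915/23) = 2091/23.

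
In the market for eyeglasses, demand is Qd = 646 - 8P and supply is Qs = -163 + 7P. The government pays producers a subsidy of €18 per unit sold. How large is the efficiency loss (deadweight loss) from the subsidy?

Pre-subsidy: 646 - 8P = -163 + 7P gives P* = 809/15, Q* = 3218/15.
With the subsidy, sellers receive Ps = Pb + 18 for each unit, where Pb is the price buyers pay.
Supply in terms of Pb becomes Qs = -163 + 7(Pb + 18) = -37 + 7Pb. Setting this equal to demand: 646 - 8Pb = -37 + 7Pb, so Pb = 683/15.
Sellers receive Ps = 683/15 + 18 = 953/15; Q' = 646 − 8·(683/15) = 4226/15.
The subsidy expands output by 4226/15 − 3218/15 = 67.2 past the efficient level; on those units the gap between marginal cost and willingness to pay runs from 0 up to 18.
DWL = ½ × 18 × 67.2 = 604.8.

Deadweight loss = €604.8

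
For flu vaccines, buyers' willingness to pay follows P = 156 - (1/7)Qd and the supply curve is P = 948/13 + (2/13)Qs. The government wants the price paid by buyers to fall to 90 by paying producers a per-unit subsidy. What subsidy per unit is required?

Required subsidy s = 54 per unit

At a buyer price of 90, quantity demanded is 1092 − 7·90 = 462.
Sellers supply 462 only when they receive Ps = 948/13 + (2/13)·462 = 144.
s = Ps − Pb = 144 − 90 = 54.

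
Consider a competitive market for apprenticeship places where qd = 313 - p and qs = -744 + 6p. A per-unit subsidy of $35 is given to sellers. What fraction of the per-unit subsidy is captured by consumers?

Consumer share = 6/7

Pre-subsidy: 313 - p = -744 + 6p gives p* = 151, q* = 162.
With the subsidy, sellers receive ps = pb + 35 for each unit, where pb is the price buyers pay.
Supply in terms of pb becomes qs = -744 + 6(pb + 35) = -534 + 6pb. Setting this equal to demand: 313 - pb = -534 + 6pb, so pb = 121.
Sellers receive ps = 121 + 35 = 156; q' = 313 − 1·121 = 192.
Buyers' price falls by p* − pb = 151 − 121 = 30; sellers' price rises by ps − p* = 156 − 151 = 5.
So consumers capture 30/35 = 6/7 of each unit of subsidy.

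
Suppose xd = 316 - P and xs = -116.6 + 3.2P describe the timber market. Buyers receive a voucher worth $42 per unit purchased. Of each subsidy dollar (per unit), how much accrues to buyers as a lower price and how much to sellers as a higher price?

Buyers gain $32 per unit; sellers gain $10 per unit

Pre-subsidy: 316 - P = -116.6 + 3.2P gives P* = 103, x* = 213.
With the rebate, buyers effectively pay Pb = Ps − 42, where Ps is the price sellers receive.
Demand in terms of Ps becomes xd = 316 − 1(Ps − 42) = 358 - Ps. Setting this equal to supply: 358 - Ps = -116.6 + 3.2Ps, so Ps = 113.
Buyers pay Pb = 113 − 42 = 71; x' = -116.6 + 3.2·113 = 245.
Buyers' price falls by P* − Pb = 103 − 71 = 32; sellers' price rises by Ps − P* = 113 − 103 = 10.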